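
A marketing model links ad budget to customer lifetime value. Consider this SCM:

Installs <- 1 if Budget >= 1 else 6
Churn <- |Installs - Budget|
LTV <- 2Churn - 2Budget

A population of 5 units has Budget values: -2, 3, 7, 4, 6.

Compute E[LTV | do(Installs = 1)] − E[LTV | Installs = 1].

Every unit gets Installs=1 under the intervention. LTV values become 10, -2, -2, -2, -2; E[LTV|do(Installs=1)] = 0.4.
E[LTV|Installs=1] averages over only the 4 units with Installs=1 (Budget = 3, 7, 4, 6): LTV = -2, -2, -2, -2, mean -2.
Difference = 0.4 − (-2) = 2.4.

2.4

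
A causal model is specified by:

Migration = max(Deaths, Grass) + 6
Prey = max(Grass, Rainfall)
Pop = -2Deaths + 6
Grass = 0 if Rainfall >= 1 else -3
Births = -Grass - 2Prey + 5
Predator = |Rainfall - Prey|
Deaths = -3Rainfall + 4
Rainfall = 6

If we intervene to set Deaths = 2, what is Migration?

Intervening sets Deaths = 2 and removes its equation (Deaths = -3Rainfall + 4).
Grass = 0 if Rainfall >= 1 else -3  [with Rainfall=6]  = 0
Migration = max(Deaths, Grass) + 6  [with Deaths=2, Grass=0]  = 8

8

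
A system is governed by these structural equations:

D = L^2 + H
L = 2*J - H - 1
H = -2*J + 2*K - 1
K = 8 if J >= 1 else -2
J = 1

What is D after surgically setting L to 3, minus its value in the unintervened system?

-135

Intervening sets L = 3 and removes its equation (L = 2*J - H - 1).
K = 8 if J >= 1 else -2  [with J=1]  = 8
H = -2*J + 2*K - 1  [with J=1, K=8]  = 13
D = L^2 + H  [with L=3, H=13]  = 22
Without intervention: K = 8 if J >= 1 else -2  [with J=1]  = 8; H = -2*J + 2*K - 1  [with J=1, K=8]  = 13; L = 2*J - H - 1  [with J=1, H=13]  = -12; D = L^2 + H  [with L=-12, H=13]  = 157.
Change = 22 − 157 = -135.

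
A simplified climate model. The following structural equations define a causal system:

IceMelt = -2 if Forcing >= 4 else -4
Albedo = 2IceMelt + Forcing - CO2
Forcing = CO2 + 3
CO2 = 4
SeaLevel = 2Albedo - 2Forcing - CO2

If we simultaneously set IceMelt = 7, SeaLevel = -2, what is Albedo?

17

The joint intervention fixes IceMelt = 7, SeaLevel = -2, removing each variable's own equation.
Forcing = CO2 + 3  [with CO2=4]  = 7
Albedo = 2IceMelt + Forcing - CO2  [with IceMelt=7, Forcing=7, CO2=4]  = 17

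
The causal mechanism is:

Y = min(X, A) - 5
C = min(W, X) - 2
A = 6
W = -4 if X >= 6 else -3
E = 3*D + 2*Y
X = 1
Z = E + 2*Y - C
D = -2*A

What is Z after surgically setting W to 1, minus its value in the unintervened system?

The intervention breaks the incoming arrows to W: W = -4 if X >= 6 else -3 no longer applies, and W = 1.
D = -2*A  [with A=6]  = -12
Y = min(X, A) - 5  [with X=1, A=6]  = -4
C = min(W, X) - 2  [with W=1, X=1]  = -1
E = 3*D + 2*Y  [with D=-12, Y=-4]  = -44
Z = E + 2*Y - C  [with E=-44, Y=-4, C=-1]  = -51
Without intervention: W = -4 if X >= 6 else -3  [with X=1]  = -3; D = -2*A  [with A=6]  = -12; Y = min(X, A) - 5  [with X=1, A=6]  = -4; C = min(W, X) - 2  [with W=-3, X=1]  = -5; E = 3*D + 2*Y  [with D=-12, Y=-4]  = -44; Z = E + 2*Y - C  [with E=-44, Y=-4, C=-5]  = -47.
Change = -51 − (-47) = -4.

-4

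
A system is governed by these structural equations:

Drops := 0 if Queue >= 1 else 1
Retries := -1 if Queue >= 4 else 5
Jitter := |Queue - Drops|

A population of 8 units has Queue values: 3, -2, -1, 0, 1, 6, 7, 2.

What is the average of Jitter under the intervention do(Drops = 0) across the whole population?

2.75

do(Drops=0) breaks Drops's dependence on Queue. With Drops=0 fixed, Jitter across the units is 3, 2, 1, 0, 1, 6, 7, 2, mean 2.75.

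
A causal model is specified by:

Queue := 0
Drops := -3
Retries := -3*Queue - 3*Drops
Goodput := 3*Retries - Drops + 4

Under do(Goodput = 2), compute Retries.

9

Under do(Goodput=2), the mechanism Goodput := 3*Retries - Drops + 4 is discarded; Goodput is fixed at 2.
Since Retries is not a descendant of the intervened variable, it is unaffected.
Retries = -3*Queue - 3*Drops  [with Queue=0, Drops=-3]  = 9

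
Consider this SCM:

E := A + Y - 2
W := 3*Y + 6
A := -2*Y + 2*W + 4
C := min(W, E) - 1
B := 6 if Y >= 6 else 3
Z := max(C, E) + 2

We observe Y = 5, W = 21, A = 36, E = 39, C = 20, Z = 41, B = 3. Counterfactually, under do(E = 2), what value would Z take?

4

Under do(E=2), the mechanism E := A + Y - 2 is discarded; E is fixed at 2.
W = 3*Y + 6  [with Y=5]  = 21
C = min(W, E) - 1  [with W=21, E=2]  = 1
Z = max(C, E) + 2  [with C=1, E=2]  = 4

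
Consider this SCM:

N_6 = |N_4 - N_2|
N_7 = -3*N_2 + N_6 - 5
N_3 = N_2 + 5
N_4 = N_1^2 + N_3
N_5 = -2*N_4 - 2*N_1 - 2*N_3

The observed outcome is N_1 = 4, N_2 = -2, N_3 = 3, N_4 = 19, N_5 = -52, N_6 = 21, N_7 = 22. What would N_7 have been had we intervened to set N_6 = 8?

Intervening sets N_6 = 8 and removes its equation (N_6 = |N_4 - N_2|).
N_7 = -3*N_2 + N_6 - 5  [with N_2=-2, N_6=8]  = 9

9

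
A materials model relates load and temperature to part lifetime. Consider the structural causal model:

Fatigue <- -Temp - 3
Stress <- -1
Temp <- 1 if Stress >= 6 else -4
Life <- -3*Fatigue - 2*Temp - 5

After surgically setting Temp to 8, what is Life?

12

Under do(Temp=8), the mechanism Temp <- 1 if Stress >= 6 else -4 is discarded; Temp is fixed at 8.
Fatigue = -Temp - 3  [with Temp=8]  = -11
Life = -3*Fatigue - 2*Temp - 5  [with Fatigue=-11, Temp=8]  = 12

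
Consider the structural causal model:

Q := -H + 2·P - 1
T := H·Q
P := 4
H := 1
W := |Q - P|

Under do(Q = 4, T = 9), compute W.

The joint intervention fixes Q = 4, T = 9, removing each variable's own equation.
W = |Q - P|  [with Q=4, P=4]  = 0

0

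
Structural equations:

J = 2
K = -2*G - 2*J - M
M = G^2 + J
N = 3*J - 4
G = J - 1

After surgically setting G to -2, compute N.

2

Under do(G=-2), the mechanism G = J - 1 is discarded; G is fixed at -2.
Since N is not a descendant of the intervened variable, it is unaffected.
N = 3*J - 4  [with J=2]  = 2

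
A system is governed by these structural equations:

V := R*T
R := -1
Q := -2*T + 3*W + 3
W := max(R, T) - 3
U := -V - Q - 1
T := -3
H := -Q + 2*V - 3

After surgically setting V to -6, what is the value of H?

-12

The intervention breaks the incoming arrows to V: V := R*T no longer applies, and V = -6.
W = max(R, T) - 3  [with R=-1, T=-3]  = -4
Q = -2*T + 3*W + 3  [with T=-3, W=-4]  = -3
H = -Q + 2*V - 3  [with Q=-3, V=-6]  = -12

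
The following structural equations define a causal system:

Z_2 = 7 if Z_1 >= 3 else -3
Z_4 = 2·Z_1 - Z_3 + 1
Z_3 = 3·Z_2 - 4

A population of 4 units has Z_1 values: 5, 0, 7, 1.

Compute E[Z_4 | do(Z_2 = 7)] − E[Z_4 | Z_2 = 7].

-5.5

do(Z_2=7) breaks Z_2's dependence on Z_1. With Z_2=7 fixed, Z_4 across the units is -6, -16, -2, -14, mean -9.5.
E[Z_4|Z_2=7] averages over only the 2 units with Z_2=7 (Z_1 = 5, 7): Z_4 = -6, -2, mean -4.
Difference = -9.5 − (-4) = -5.5.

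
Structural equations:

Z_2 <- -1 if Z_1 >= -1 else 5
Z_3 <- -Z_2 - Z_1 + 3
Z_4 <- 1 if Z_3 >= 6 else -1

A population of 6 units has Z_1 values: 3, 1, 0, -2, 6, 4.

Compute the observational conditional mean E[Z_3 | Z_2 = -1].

1.2

E[Z_3|Z_2=-1] averages over only the 5 units with Z_2=-1 (Z_1 = 3, 1, 0, 6, 4): Z_3 = 1, 3, 4, -2, 0, mean 1.2.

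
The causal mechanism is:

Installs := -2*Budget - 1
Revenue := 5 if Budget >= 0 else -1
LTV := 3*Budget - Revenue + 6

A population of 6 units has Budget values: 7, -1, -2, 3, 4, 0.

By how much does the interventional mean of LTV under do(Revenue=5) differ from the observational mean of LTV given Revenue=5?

-5

Every unit gets Revenue=5 under the intervention. LTV values become 22, -2, -5, 10, 13, 1; E[LTV|do(Revenue=5)] = 6.5.
E[LTV|Revenue=5] averages over only the 4 units with Revenue=5 (Budget = 7, 3, 4, 0): LTV = 22, 10, 13, 1, mean 11.5.
Difference = 6.5 − 11.5 = -5.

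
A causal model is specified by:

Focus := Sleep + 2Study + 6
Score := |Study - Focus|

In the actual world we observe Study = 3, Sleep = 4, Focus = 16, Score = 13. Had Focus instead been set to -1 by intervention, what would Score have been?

4

The intervention breaks the incoming arrows to Focus: Focus := Sleep + 2Study + 6 no longer applies, and Focus = -1.
Score = |Study - Focus|  [with Study=3, Focus=-1]  = 4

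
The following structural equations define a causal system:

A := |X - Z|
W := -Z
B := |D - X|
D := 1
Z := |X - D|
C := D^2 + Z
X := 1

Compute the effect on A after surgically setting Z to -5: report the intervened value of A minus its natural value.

The intervention breaks the incoming arrows to Z: Z := |X - D| no longer applies, and Z = -5.
A = |X - Z|  [with X=1, Z=-5]  = 6
Without intervention: Z = |X - D|  [with X=1, D=1]  = 0; A = |X - Z|  [with X=1, Z=0]  = 1.
Change = 6 − 1 = 5.

5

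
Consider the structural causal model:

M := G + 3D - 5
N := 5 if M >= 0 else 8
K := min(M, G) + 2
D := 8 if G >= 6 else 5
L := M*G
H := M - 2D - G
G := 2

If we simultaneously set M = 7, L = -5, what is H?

-5

The joint intervention fixes M = 7, L = -5, removing each variable's own equation.
D = 8 if G >= 6 else 5  [with G=2]  = 5
H = M - 2D - G  [with M=7, D=5, G=2]  = -5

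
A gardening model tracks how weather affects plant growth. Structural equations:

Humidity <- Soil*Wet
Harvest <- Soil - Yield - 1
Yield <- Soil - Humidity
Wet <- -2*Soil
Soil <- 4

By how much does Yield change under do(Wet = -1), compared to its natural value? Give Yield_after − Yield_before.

-28

Under do(Wet=-1), the mechanism Wet <- -2*Soil is discarded; Wet is fixed at -1.
Humidity = Soil*Wet  [with Soil=4, Wet=-1]  = -4
Yield = Soil - Humidity  [with Soil=4, Humidity=-4]  = 8
Without intervention: Wet = -2*Soil  [with Soil=4]  = -8; Humidity = Soil*Wet  [with Soil=4, Wet=-8]  = -32; Yield = Soil - Humidity  [with Soil=4, Humidity=-32]  = 36.
Change = 8 − 36 = -28.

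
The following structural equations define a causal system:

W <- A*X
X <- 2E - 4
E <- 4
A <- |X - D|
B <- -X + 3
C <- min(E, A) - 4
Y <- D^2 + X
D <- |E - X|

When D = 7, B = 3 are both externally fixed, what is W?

12

Under do(D = 7, B = 3), each intervened variable's structural equation is replaced by its fixed value.
X = 2E - 4  [with E=4]  = 4
A = |X - D|  [with X=4, D=7]  = 3
W = A*X  [with A=3, X=4]  = 12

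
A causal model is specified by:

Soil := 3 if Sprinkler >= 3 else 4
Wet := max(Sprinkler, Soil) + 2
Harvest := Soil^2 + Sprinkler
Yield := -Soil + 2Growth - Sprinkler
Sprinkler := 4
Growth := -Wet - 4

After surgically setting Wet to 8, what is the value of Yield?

do(Wet=8) replaces the equation Wet := max(Sprinkler, Soil) + 2 with the constant Wet = 8.
Soil = 3 if Sprinkler >= 3 else 4  [with Sprinkler=4]  = 3
Growth = -Wet - 4  [with Wet=8]  = -12
Yield = -Soil + 2Growth - Sprinkler  [with Soil=3, Growth=-12, Sprinkler=4]  = -31

-31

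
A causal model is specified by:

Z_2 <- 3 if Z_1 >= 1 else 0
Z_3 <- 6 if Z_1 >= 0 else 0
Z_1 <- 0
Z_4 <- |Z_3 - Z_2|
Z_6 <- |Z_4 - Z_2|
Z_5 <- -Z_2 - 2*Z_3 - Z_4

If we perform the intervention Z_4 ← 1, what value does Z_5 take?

-13

Intervening sets Z_4 = 1 and removes its equation (Z_4 <- |Z_3 - Z_2|).
Z_2 = 3 if Z_1 >= 1 else 0  [with Z_1=0]  = 0
Z_3 = 6 if Z_1 >= 0 else 0  [with Z_1=0]  = 6
Z_5 = -Z_2 - 2*Z_3 - Z_4  [with Z_2=0, Z_3=6, Z_4=1]  = -13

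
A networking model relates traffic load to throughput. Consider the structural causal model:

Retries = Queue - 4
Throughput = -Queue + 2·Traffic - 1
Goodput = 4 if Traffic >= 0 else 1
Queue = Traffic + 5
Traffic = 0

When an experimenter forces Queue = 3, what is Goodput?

4

do(Queue=3) replaces the equation Queue = Traffic + 5 with the constant Queue = 3.
Since Goodput is not a descendant of the intervened variable, it is unaffected.
Goodput = 4 if Traffic >= 0 else 1  [with Traffic=0]  = 4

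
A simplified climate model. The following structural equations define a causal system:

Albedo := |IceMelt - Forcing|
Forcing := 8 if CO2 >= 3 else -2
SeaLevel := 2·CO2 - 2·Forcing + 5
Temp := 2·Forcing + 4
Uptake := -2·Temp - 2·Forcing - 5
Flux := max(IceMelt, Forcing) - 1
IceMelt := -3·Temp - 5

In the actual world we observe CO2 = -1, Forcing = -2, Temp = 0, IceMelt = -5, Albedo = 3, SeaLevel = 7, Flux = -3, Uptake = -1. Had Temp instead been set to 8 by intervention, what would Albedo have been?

do(Temp=8) replaces the equation Temp := 2·Forcing + 4 with the constant Temp = 8.
Forcing = 8 if CO2 >= 3 else -2  [with CO2=-1]  = -2
IceMelt = -3·Temp - 5  [with Temp=8]  = -29
Albedo = |IceMelt - Forcing|  [with IceMelt=-29, Forcing=-2]  = 27

27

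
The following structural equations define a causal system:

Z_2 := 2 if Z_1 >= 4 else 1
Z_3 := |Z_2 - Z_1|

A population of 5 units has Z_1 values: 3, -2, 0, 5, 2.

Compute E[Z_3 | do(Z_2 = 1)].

The intervention sets Z_2=1 in all 5 units regardless of Z_1. Recomputing Z_3 per unit gives 2, 3, 1, 4, 1; average 2.2.

2.2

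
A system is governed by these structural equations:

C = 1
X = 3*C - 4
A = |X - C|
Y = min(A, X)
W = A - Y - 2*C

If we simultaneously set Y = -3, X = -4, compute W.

The joint intervention fixes Y = -3, X = -4, removing each variable's own equation.
A = |X - C|  [with X=-4, C=1]  = 5
W = A - Y - 2*C  [with A=5, Y=-3, C=1]  = 6

6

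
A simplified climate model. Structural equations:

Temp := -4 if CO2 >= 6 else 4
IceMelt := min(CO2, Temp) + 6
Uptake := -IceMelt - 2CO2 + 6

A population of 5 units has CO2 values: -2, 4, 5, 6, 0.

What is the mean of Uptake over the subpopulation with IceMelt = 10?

-13

Conditioning on IceMelt=10 selects the 2 unit(s) with CO2 ∈ {4, 5}. Their Uptake values: -12, -14. Mean = -13.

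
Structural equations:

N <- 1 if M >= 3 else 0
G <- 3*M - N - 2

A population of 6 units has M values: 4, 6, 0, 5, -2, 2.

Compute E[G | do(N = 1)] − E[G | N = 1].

Every unit gets N=1 under the intervention. G values become 9, 15, -3, 12, -9, 3; E[G|do(N=1)] = 4.5.
E[G|N=1] averages over only the 3 units with N=1 (M = 4, 6, 5): G = 9, 15, 12, mean 12.
Difference = 4.5 − 12 = -7.5.

-7.5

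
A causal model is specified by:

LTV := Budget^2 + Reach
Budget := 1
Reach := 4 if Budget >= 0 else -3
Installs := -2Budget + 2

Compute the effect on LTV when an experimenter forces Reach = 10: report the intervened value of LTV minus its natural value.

Under do(Reach=10), the mechanism Reach := 4 if Budget >= 0 else -3 is discarded; Reach is fixed at 10.
LTV = Budget^2 + Reach  [with Budget=1, Reach=10]  = 11
Without intervention: Reach = 4 if Budget >= 0 else -3  [with Budget=1]  = 4; LTV = Budget^2 + Reach  [with Budget=1, Reach=4]  = 5.
Change = 11 − 5 = 6.

6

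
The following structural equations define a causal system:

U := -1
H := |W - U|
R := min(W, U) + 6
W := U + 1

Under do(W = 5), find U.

Under do(W=5), the mechanism W := U + 1 is discarded; W is fixed at 5.
U is not downstream of the intervention, so its value is determined by the original equations.

-1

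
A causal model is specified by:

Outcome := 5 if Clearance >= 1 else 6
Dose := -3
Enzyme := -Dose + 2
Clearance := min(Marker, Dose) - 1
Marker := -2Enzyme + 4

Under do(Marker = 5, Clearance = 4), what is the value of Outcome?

5

Setting Marker = 5, Clearance = 4 by intervention discards those variables' equations.
Outcome = 5 if Clearance >= 1 else 6  [with Clearance=4]  = 5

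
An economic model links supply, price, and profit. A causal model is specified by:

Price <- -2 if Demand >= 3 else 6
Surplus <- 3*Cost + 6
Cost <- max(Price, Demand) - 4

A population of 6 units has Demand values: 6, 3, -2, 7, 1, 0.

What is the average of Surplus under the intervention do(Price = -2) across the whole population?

do(Price=-2) breaks Price's dependence on Demand. With Price=-2 fixed, Surplus across the units is 12, 3, -12, 15, -3, -6, mean 1.5.

1.5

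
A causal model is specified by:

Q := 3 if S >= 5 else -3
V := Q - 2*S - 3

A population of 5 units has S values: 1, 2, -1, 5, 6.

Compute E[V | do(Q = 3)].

do(Q=3) breaks Q's dependence on S. With Q=3 fixed, V across the units is -2, -4, 2, -10, -12, mean -5.2.

-5.2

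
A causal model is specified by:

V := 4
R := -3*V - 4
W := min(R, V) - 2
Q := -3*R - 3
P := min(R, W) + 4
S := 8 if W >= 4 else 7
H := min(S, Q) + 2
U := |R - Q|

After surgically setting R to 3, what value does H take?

-10

Under do(R=3), the mechanism R := -3*V - 4 is discarded; R is fixed at 3.
W = min(R, V) - 2  [with R=3, V=4]  = 1
Q = -3*R - 3  [with R=3]  = -12
S = 8 if W >= 4 else 7  [with W=1]  = 7
H = min(S, Q) + 2  [with S=7, Q=-12]  = -10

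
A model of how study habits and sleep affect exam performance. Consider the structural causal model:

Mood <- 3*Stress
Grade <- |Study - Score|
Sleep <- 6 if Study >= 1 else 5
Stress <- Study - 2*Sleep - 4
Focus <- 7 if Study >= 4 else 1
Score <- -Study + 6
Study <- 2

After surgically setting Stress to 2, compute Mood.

6

The intervention breaks the incoming arrows to Stress: Stress <- Study - 2*Sleep - 4 no longer applies, and Stress = 2.
Mood = 3*Stress  [with Stress=2]  = 6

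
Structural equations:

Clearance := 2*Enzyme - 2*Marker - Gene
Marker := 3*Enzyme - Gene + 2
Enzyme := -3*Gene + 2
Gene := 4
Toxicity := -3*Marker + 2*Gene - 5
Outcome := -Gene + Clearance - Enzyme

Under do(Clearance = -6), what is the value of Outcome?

0

The intervention breaks the incoming arrows to Clearance: Clearance := 2*Enzyme - 2*Marker - Gene no longer applies, and Clearance = -6.
Enzyme = -3*Gene + 2  [with Gene=4]  = -10
Outcome = -Gene + Clearance - Enzyme  [with Gene=4, Clearance=-6, Enzyme=-10]  = 0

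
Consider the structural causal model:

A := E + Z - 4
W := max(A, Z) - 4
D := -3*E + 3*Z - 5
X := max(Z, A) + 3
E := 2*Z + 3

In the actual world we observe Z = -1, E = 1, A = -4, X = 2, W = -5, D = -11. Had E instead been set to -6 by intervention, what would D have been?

10

Under do(E=-6), the mechanism E := 2*Z + 3 is discarded; E is fixed at -6.
D = -3*E + 3*Z - 5  [with E=-6, Z=-1]  = 10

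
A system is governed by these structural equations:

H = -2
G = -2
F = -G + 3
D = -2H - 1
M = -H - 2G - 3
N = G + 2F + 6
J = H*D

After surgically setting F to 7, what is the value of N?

The intervention breaks the incoming arrows to F: F = -G + 3 no longer applies, and F = 7.
N = G + 2F + 6  [with G=-2, F=7]  = 18

18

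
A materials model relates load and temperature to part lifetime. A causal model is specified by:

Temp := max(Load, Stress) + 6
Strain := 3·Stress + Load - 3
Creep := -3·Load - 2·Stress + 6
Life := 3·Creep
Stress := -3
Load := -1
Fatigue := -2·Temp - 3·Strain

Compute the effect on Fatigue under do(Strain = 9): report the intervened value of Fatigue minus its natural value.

The intervention breaks the incoming arrows to Strain: Strain := 3·Stress + Load - 3 no longer applies, and Strain = 9.
Temp = max(Load, Stress) + 6  [with Load=-1, Stress=-3]  = 5
Fatigue = -2·Temp - 3·Strain  [with Temp=5, Strain=9]  = -37
Without intervention: Strain = 3·Stress + Load - 3  [with Stress=-3, Load=-1]  = -13; Temp = max(Load, Stress) + 6  [with Load=-1, Stress=-3]  = 5; Fatigue = -2·Temp - 3·Strain  [with Temp=5, Strain=-13]  = 29.
Change = -37 − 29 = -66.

-66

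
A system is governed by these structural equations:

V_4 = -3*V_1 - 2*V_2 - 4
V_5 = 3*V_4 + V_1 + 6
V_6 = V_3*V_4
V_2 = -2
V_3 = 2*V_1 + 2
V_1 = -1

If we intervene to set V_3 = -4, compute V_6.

-12

The intervention breaks the incoming arrows to V_3: V_3 = 2*V_1 + 2 no longer applies, and V_3 = -4.
V_4 = -3*V_1 - 2*V_2 - 4  [with V_1=-1, V_2=-2]  = 3
V_6 = V_3*V_4  [with V_3=-4, V_4=3]  = -12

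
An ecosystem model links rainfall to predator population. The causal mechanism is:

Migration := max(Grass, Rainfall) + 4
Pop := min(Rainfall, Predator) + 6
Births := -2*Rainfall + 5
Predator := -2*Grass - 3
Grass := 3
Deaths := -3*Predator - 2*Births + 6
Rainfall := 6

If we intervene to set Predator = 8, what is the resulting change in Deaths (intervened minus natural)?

do(Predator=8) replaces the equation Predator := -2*Grass - 3 with the constant Predator = 8.
Births = -2*Rainfall + 5  [with Rainfall=6]  = -7
Deaths = -3*Predator - 2*Births + 6  [with Predator=8, Births=-7]  = -4
Without intervention: Predator = -2*Grass - 3  [with Grass=3]  = -9; Births = -2*Rainfall + 5  [with Rainfall=6]  = -7; Deaths = -3*Predator - 2*Births + 6  [with Predator=-9, Births=-7]  = 47.
Change = -4 − 47 = -51.

-51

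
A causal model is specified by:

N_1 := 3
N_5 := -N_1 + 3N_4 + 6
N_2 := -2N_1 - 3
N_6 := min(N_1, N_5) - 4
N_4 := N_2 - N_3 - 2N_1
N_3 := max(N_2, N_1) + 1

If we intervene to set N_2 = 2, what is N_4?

-8

Under do(N_2=2), the mechanism N_2 := -2N_1 - 3 is discarded; N_2 is fixed at 2.
N_3 = max(N_2, N_1) + 1  [with N_2=2, N_1=3]  = 4
N_4 = N_2 - N_3 - 2N_1  [with N_2=2, N_3=4, N_1=3]  = -8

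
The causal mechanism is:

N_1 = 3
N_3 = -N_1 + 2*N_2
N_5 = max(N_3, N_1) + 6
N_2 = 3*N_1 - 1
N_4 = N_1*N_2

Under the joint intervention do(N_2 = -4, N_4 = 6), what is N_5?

Setting N_2 = -4, N_4 = 6 by intervention discards those variables' equations.
N_3 = -N_1 + 2*N_2  [with N_1=3, N_2=-4]  = -11
N_5 = max(N_3, N_1) + 6  [with N_3=-11, N_1=3]  = 9

9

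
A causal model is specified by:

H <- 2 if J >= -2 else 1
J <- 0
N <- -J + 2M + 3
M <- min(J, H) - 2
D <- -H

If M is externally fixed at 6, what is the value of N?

The intervention breaks the incoming arrows to M: M <- min(J, H) - 2 no longer applies, and M = 6.
N = -J + 2M + 3  [with J=0, M=6]  = 15

15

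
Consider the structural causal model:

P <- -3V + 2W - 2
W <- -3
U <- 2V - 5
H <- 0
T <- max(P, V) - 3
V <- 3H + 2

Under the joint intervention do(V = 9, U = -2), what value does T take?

6

Setting V = 9, U = -2 by intervention discards those variables' equations.
P = -3V + 2W - 2  [with V=9, W=-3]  = -35
T = max(P, V) - 3  [with P=-35, V=9]  = 6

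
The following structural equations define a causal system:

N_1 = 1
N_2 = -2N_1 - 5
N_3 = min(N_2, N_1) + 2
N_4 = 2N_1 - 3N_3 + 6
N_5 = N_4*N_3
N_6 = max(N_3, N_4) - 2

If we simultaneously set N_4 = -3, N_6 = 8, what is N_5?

15

Setting N_4 = -3, N_6 = 8 by intervention discards those variables' equations.
N_2 = -2N_1 - 5  [with N_1=1]  = -7
N_3 = min(N_2, N_1) + 2  [with N_2=-7, N_1=1]  = -5
N_5 = N_4*N_3  [with N_4=-3, N_3=-5]  = 15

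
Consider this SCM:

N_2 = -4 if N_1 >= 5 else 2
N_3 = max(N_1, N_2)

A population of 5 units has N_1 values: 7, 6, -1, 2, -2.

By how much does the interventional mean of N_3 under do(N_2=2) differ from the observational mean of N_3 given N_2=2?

Every unit gets N_2=2 under the intervention. N_3 values become 7, 6, 2, 2, 2; E[N_3|do(N_2=2)] = 3.8.
E[N_3|N_2=2] averages over only the 3 units with N_2=2 (N_1 = -1, 2, -2): N_3 = 2, 2, 2, mean 2.
Difference = 3.8 − 2 = 1.8.

1.8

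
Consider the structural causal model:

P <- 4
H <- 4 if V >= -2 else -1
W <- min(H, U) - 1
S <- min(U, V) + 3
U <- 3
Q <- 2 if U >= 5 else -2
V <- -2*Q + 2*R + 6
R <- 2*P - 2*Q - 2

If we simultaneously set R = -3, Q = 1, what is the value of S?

1

The joint intervention fixes R = -3, Q = 1, removing each variable's own equation.
V = -2*Q + 2*R + 6  [with Q=1, R=-3]  = -2
S = min(U, V) + 3  [with U=3, V=-2]  = 1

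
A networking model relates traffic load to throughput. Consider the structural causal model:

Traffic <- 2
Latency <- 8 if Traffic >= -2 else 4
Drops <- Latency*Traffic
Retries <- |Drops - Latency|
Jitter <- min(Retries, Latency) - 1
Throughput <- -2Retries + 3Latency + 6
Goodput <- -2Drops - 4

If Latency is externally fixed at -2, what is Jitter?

-3

do(Latency=-2) replaces the equation Latency <- 8 if Traffic >= -2 else 4 with the constant Latency = -2.
Drops = Latency*Traffic  [with Latency=-2, Traffic=2]  = -4
Retries = |Drops - Latency|  [with Drops=-4, Latency=-2]  = 2
Jitter = min(Retries, Latency) - 1  [with Retries=2, Latency=-2]  = -3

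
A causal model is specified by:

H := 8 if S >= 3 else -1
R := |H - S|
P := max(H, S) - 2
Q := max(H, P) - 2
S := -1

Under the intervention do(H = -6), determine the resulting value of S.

Under do(H=-6), the mechanism H := 8 if S >= 3 else -1 is discarded; H is fixed at -6.
S is not downstream of the intervention, so its value is determined by the original equations.

-1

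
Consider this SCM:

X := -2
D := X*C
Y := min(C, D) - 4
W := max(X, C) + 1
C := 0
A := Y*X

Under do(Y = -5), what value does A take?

10

The intervention breaks the incoming arrows to Y: Y := min(C, D) - 4 no longer applies, and Y = -5.
A = Y*X  [with Y=-5, X=-2]  = 10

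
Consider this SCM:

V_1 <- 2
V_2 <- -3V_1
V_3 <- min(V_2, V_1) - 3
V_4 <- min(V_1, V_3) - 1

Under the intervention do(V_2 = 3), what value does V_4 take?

-2

Under do(V_2=3), the mechanism V_2 <- -3V_1 is discarded; V_2 is fixed at 3.
V_3 = min(V_2, V_1) - 3  [with V_2=3, V_1=2]  = -1
V_4 = min(V_1, V_3) - 1  [with V_1=2, V_3=-1]  = -2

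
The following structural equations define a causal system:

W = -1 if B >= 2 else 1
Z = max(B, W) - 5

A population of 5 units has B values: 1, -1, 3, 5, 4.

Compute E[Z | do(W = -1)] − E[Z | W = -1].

Every unit gets W=-1 under the intervention. Z values become -4, -6, -2, 0, -1; E[Z|do(W=-1)] = -2.6.
Observing W=-1 restricts to units where W's equation naturally yields -1: B ∈ {3, 5, 4}. In that subpopulation Z = -2, 0, -1, mean -1.
Difference = -2.6 − (-1) = -1.6.

-1.6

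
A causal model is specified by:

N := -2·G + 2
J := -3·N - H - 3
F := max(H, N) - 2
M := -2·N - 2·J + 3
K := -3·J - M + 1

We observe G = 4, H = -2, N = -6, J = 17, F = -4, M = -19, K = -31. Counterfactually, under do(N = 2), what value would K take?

The intervention breaks the incoming arrows to N: N := -2·G + 2 no longer applies, and N = 2.
J = -3·N - H - 3  [with N=2, H=-2]  = -7
M = -2·N - 2·J + 3  [with N=2, J=-7]  = 13
K = -3·J - M + 1  [with J=-7, M=13]  = 9

9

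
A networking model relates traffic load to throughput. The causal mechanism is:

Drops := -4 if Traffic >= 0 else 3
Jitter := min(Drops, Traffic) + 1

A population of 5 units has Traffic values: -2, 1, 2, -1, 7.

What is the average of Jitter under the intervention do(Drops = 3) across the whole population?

1.6

Every unit gets Drops=3 under the intervention. Jitter values become -1, 2, 3, 0, 4; E[Jitter|do(Drops=3)] = 1.6.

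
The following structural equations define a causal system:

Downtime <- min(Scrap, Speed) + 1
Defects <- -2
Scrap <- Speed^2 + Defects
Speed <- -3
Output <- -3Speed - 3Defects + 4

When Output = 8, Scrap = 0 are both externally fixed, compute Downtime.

The joint intervention fixes Output = 8, Scrap = 0, removing each variable's own equation.
Downtime = min(Scrap, Speed) + 1  [with Scrap=0, Speed=-3]  = -2

-2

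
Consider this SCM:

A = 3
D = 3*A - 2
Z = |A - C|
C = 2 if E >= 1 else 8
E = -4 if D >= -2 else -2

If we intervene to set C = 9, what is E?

-4

Under do(C=9), the mechanism C = 2 if E >= 1 else 8 is discarded; C is fixed at 9.
Since E is not a descendant of the intervened variable, it is unaffected.
D = 3*A - 2  [with A=3]  = 7
E = -4 if D >= -2 else -2  [with D=7]  = -4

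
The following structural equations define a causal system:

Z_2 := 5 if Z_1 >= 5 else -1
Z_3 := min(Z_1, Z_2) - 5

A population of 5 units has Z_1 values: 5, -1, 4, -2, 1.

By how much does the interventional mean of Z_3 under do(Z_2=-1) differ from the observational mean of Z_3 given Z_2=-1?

0.05

The intervention sets Z_2=-1 in all 5 units regardless of Z_1. Recomputing Z_3 per unit gives -6, -6, -6, -7, -6; average -6.2.
E[Z_3|Z_2=-1] averages over only the 4 units with Z_2=-1 (Z_1 = -1, 4, -2, 1): Z_3 = -6, -6, -7, -6, mean -6.25.
Difference = -6.2 − (-6.25) = 0.05.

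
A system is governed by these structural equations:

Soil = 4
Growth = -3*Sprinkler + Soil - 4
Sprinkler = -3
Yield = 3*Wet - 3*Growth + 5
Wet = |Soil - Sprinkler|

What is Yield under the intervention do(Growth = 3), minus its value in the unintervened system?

Intervening sets Growth = 3 and removes its equation (Growth = -3*Sprinkler + Soil - 4).
Wet = |Soil - Sprinkler|  [with Soil=4, Sprinkler=-3]  = 7
Yield = 3*Wet - 3*Growth + 5  [with Wet=7, Growth=3]  = 17
Without intervention: Wet = |Soil - Sprinkler|  [with Soil=4, Sprinkler=-3]  = 7; Growth = -3*Sprinkler + Soil - 4  [with Sprinkler=-3, Soil=4]  = 9; Yield = 3*Wet - 3*Growth + 5  [with Wet=7, Growth=9]  = -1.
Change = 17 − (-1) = 18.

18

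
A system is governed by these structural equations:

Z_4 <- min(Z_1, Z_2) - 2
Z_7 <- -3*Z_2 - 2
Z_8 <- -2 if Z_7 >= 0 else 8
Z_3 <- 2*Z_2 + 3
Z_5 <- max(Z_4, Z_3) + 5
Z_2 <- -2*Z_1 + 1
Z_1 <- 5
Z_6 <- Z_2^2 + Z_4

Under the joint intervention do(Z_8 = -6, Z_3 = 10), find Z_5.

The joint intervention fixes Z_8 = -6, Z_3 = 10, removing each variable's own equation.
Z_2 = -2*Z_1 + 1  [with Z_1=5]  = -9
Z_4 = min(Z_1, Z_2) - 2  [with Z_1=5, Z_2=-9]  = -11
Z_5 = max(Z_4, Z_3) + 5  [with Z_4=-11, Z_3=10]  = 15

15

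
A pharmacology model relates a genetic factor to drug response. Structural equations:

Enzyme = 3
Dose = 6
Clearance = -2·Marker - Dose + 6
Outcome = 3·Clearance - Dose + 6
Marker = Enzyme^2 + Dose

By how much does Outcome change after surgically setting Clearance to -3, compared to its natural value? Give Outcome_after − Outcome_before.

81

Intervening sets Clearance = -3 and removes its equation (Clearance = -2·Marker - Dose + 6).
Outcome = 3·Clearance - Dose + 6  [with Clearance=-3, Dose=6]  = -9
Without intervention: Marker = Enzyme^2 + Dose  [with Enzyme=3, Dose=6]  = 15; Clearance = -2·Marker - Dose + 6  [with Marker=15, Dose=6]  = -30; Outcome = 3·Clearance - Dose + 6  [with Clearance=-30, Dose=6]  = -90.
Change = -9 − (-90) = 81.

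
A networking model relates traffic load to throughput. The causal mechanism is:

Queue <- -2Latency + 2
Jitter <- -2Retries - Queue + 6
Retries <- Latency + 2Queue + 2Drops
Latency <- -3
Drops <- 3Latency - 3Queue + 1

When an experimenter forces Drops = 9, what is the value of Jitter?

do(Drops=9) replaces the equation Drops <- 3Latency - 3Queue + 1 with the constant Drops = 9.
Queue = -2Latency + 2  [with Latency=-3]  = 8
Retries = Latency + 2Queue + 2Drops  [with Latency=-3, Queue=8, Drops=9]  = 31
Jitter = -2Retries - Queue + 6  [with Retries=31, Queue=8]  = -64

-64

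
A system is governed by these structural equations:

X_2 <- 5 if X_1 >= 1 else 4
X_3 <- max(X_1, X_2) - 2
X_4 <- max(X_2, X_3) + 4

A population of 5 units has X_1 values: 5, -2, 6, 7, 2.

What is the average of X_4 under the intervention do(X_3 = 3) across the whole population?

8.8

Under do(X_3=3), X_3's equation is replaced by X_3=3 for every unit. Per-unit X_4: 9, 8, 9, 9, 9. Mean = 8.8.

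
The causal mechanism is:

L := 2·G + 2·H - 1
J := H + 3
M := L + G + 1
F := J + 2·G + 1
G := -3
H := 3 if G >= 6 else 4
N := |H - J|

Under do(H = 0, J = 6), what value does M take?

-9

Setting H = 0, J = 6 by intervention discards those variables' equations.
L = 2·G + 2·H - 1  [with G=-3, H=0]  = -7
M = L + G + 1  [with L=-7, G=-3]  = -9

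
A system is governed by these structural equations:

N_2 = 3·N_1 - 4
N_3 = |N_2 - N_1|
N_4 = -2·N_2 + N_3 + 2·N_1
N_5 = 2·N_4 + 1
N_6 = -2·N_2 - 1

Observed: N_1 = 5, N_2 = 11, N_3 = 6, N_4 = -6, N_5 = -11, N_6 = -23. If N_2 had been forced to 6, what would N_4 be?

Under do(N_2=6), the mechanism N_2 = 3·N_1 - 4 is discarded; N_2 is fixed at 6.
N_3 = |N_2 - N_1|  [with N_2=6, N_1=5]  = 1
N_4 = -2·N_2 + N_3 + 2·N_1  [with N_2=6, N_3=1, N_1=5]  = -1

-1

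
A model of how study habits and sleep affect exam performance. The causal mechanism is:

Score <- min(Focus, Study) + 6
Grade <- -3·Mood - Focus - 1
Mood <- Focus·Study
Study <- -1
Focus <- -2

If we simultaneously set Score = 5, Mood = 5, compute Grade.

Setting Score = 5, Mood = 5 by intervention discards those variables' equations.
Grade = -3·Mood - Focus - 1  [with Mood=5, Focus=-2]  = -14

-14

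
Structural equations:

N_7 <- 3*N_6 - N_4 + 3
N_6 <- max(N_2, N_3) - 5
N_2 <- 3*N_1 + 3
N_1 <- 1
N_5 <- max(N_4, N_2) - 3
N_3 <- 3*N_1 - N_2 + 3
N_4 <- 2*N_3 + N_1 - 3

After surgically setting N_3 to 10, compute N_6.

5

The intervention breaks the incoming arrows to N_3: N_3 <- 3*N_1 - N_2 + 3 no longer applies, and N_3 = 10.
N_2 = 3*N_1 + 3  [with N_1=1]  = 6
N_6 = max(N_2, N_3) - 5  [with N_2=6, N_3=10]  = 5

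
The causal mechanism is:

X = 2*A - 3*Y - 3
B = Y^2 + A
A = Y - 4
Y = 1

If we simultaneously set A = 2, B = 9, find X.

-2

Setting A = 2, B = 9 by intervention discards those variables' equations.
X = 2*A - 3*Y - 3  [with A=2, Y=1]  = -2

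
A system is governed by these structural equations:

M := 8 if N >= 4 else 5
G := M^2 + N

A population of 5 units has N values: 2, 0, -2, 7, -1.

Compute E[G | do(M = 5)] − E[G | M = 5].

1.45

Every unit gets M=5 under the intervention. G values become 27, 25, 23, 32, 24; E[G|do(M=5)] = 26.2.
E[G|M=5] averages over only the 4 units with M=5 (N = 2, 0, -2, -1): G = 27, 25, 23, 24, mean 24.75.
Difference = 26.2 − 24.75 = 1.45.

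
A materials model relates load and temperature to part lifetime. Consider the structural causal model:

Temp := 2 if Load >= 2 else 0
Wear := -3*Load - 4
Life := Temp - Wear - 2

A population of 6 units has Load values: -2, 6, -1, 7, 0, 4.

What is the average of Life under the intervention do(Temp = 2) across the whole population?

The intervention sets Temp=2 in all 6 units regardless of Load. Recomputing Life per unit gives -2, 22, 1, 25, 4, 16; average 11.

11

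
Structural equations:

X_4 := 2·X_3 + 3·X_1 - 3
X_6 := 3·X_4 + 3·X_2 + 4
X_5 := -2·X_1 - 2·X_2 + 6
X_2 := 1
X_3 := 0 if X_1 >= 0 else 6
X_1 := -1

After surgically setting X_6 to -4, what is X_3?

6

do(X_6=-4) replaces the equation X_6 := 3·X_4 + 3·X_2 + 4 with the constant X_6 = -4.
X_3 is not downstream of the intervention, so its value is determined by the original equations.
X_3 = 0 if X_1 >= 0 else 6  [with X_1=-1]  = 6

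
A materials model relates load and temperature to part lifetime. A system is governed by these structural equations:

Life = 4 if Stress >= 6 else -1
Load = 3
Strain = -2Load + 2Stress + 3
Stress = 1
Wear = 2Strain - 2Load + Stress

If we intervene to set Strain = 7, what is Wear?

The intervention breaks the incoming arrows to Strain: Strain = -2Load + 2Stress + 3 no longer applies, and Strain = 7.
Wear = 2Strain - 2Load + Stress  [with Strain=7, Load=3, Stress=1]  = 9

9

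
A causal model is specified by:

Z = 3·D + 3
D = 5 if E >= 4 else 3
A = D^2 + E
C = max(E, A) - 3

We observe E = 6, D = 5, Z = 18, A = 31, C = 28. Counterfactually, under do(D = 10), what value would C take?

103

do(D=10) replaces the equation D = 5 if E >= 4 else 3 with the constant D = 10.
A = D^2 + E  [with D=10, E=6]  = 106
C = max(E, A) - 3  [with E=6, A=106]  = 103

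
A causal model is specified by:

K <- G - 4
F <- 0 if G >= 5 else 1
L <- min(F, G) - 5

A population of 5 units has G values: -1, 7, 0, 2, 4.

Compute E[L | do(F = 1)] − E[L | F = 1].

0.15

The intervention sets F=1 in all 5 units regardless of G. Recomputing L per unit gives -6, -4, -5, -4, -4; average -4.6.
Observing F=1 restricts to units where F's equation naturally yields 1: G ∈ {-1, 0, 2, 4}. In that subpopulation L = -6, -5, -4, -4, mean -4.75.
Difference = -4.6 − (-4.75) = 0.15.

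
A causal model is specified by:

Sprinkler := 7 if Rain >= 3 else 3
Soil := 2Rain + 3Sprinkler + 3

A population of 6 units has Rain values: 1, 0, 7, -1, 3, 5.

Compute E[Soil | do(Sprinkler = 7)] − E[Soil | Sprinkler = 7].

-5

The intervention sets Sprinkler=7 in all 6 units regardless of Rain. Recomputing Soil per unit gives 26, 24, 38, 22, 30, 34; average 29.
Conditioning on Sprinkler=7 selects the 3 unit(s) with Rain ∈ {7, 3, 5}. Their Soil values: 38, 30, 34. Mean = 34.
Difference = 29 − 34 = -5.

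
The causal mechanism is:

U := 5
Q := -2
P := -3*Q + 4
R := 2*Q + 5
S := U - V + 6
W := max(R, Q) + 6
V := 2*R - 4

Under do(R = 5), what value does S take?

The intervention breaks the incoming arrows to R: R := 2*Q + 5 no longer applies, and R = 5.
V = 2*R - 4  [with R=5]  = 6
S = U - V + 6  [with U=5, V=6]  = 5

5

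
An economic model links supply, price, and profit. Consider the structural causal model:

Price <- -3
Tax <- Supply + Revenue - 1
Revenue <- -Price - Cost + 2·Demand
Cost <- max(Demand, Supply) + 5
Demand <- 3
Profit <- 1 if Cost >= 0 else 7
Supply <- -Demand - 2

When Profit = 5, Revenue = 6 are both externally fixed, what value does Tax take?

Setting Profit = 5, Revenue = 6 by intervention discards those variables' equations.
Supply = -Demand - 2  [with Demand=3]  = -5
Tax = Supply + Revenue - 1  [with Supply=-5, Revenue=6]  = 0

0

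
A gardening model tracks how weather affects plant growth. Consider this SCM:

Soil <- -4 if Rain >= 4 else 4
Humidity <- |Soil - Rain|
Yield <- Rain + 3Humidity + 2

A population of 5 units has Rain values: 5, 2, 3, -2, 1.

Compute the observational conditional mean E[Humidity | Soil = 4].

3

Conditioning on Soil=4 selects the 4 unit(s) with Rain ∈ {2, 3, -2, 1}. Their Humidity values: 2, 1, 6, 3. Mean = 3.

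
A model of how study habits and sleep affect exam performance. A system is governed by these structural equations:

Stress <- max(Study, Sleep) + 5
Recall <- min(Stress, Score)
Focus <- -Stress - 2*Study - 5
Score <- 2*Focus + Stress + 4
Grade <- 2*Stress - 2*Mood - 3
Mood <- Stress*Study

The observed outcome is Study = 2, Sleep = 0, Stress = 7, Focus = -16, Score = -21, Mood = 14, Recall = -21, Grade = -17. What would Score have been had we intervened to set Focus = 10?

Intervening sets Focus = 10 and removes its equation (Focus <- -Stress - 2*Study - 5).
Stress = max(Study, Sleep) + 5  [with Study=2, Sleep=0]  = 7
Score = 2*Focus + Stress + 4  [with Focus=10, Stress=7]  = 31

31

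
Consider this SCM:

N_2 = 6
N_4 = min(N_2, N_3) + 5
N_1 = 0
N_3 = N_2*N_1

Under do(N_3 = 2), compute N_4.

The intervention breaks the incoming arrows to N_3: N_3 = N_2*N_1 no longer applies, and N_3 = 2.
N_4 = min(N_2, N_3) + 5  [with N_2=6, N_3=2]  = 7

7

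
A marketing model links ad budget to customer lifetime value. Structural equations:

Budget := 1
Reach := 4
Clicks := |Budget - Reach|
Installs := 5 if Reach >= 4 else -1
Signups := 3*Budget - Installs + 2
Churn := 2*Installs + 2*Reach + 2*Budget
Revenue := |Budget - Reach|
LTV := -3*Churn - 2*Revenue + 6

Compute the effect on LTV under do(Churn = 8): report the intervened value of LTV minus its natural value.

36

Intervening sets Churn = 8 and removes its equation (Churn := 2*Installs + 2*Reach + 2*Budget).
Revenue = |Budget - Reach|  [with Budget=1, Reach=4]  = 3
LTV = -3*Churn - 2*Revenue + 6  [with Churn=8, Revenue=3]  = -24
Without intervention: Installs = 5 if Reach >= 4 else -1  [with Reach=4]  = 5; Churn = 2*Installs + 2*Reach + 2*Budget  [with Installs=5, Reach=4, Budget=1]  = 20; Revenue = |Budget - Reach|  [with Budget=1, Reach=4]  = 3; LTV = -3*Churn - 2*Revenue + 6  [with Churn=20, Revenue=3]  = -60.
Change = -24 − (-60) = 36.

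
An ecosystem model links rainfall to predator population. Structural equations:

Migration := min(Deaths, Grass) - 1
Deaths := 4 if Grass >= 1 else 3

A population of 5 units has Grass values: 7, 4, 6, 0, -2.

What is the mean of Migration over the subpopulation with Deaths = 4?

E[Migration|Deaths=4] averages over only the 3 units with Deaths=4 (Grass = 7, 4, 6): Migration = 3, 3, 3, mean 3.

3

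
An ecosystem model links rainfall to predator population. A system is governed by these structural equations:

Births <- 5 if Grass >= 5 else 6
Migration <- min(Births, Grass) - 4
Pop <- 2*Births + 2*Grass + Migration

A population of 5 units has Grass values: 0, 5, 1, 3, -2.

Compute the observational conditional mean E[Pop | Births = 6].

9.5

E[Pop|Births=6] averages over only the 4 units with Births=6 (Grass = 0, 1, 3, -2): Pop = 8, 11, 17, 2, mean 9.5.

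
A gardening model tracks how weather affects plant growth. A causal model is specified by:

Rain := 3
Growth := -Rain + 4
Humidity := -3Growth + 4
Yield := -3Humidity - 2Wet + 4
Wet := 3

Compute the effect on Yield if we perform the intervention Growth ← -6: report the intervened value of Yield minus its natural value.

-63

do(Growth=-6) replaces the equation Growth := -Rain + 4 with the constant Growth = -6.
Humidity = -3Growth + 4  [with Growth=-6]  = 22
Yield = -3Humidity - 2Wet + 4  [with Humidity=22, Wet=3]  = -68
Without intervention: Growth = -Rain + 4  [with Rain=3]  = 1; Humidity = -3Growth + 4  [with Growth=1]  = 1; Yield = -3Humidity - 2Wet + 4  [with Humidity=1, Wet=3]  = -5.
Change = -68 − (-5) = -63.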